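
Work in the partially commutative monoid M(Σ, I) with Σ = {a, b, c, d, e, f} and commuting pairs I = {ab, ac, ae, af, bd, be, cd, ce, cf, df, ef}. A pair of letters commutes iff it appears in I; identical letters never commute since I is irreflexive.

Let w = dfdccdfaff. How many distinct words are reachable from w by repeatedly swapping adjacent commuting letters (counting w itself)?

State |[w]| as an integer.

drop 0:d onto floor
drop 1:f onto floor
drop 2:d onto {0:d}
drop 3:c onto floor
drop 4:c onto {3:c}
drop 5:d onto {2:d}
drop 6:f onto {1:f}
drop 7:a onto {5:d}
drop 8:f onto {6:f}
drop 9:f onto {8:f}
ground layer = {0:d, 1:f, 3:c}
drop-orders for the pieces not yet dropped (sum over which currently-grounded one goes next):
  1 to go: {4} 1  {7} 1  {9} 1
  2 to go: {3,4} 1  {4,7} 2  {4,9} 2  {5,7} 1  {7,9} 2  {8,9} 1
  3 to go: {2,5,7} 1  {3,4,7} 3  {3,4,9} 3  {4,5,7} 3  {4,7,9} 6  {4,8,9} 3  {5,7,9} 3  {6,8,9} 1  {7,8,9} 3
  4 to go: {0,2,5,7} 1  {1,6,8,9} 1  {2,4,5,7} 4  {2,5,7,9} 4  {3,4,5,7} 6  {3,4,7,9} 12  {3,4,8,9} 6  {4,5,7,9} 12  {4,6,8,9} 4  {4,7,8,9} 12  {5,7,8,9} 6  {6,7,8,9} 4
  5 to go: {0,2,4,5,7} 5  {0,2,5,7,9} 5  {1,4,6,8,9} 5  {1,6,7,8,9} 5  {2,3,4,5,7} 10  {2,4,5,7,9} 20  {2,5,7,8,9} 10  {3,4,5,7,9} 30  {3,4,6,8,9} 10  {3,4,7,8,9} 30  {4,5,7,8,9} 30  {4,6,7,8,9} 20  {5,6,7,8,9} 10
  6 to go: {0,2,3,4,5,7} 15  {0,2,4,5,7,9} 30  {0,2,5,7,8,9} 15  {1,3,4,6,8,9} 15  {1,4,6,7,8,9} 30  {1,5,6,7,8,9} 15  {2,3,4,5,7,9} 60  {2,4,5,7,8,9} 60  {2,5,6,7,8,9} 20  {3,4,5,7,8,9} 90  {3,4,6,7,8,9} 60  {4,5,6,7,8,9} 60
  7 to go: {0,2,3,4,5,7,9} 105  {0,2,4,5,7,8,9} 105  {0,2,5,6,7,8,9} 35  {1,2,5,6,7,8,9} 35  {1,3,4,6,7,8,9} 105  {1,4,5,6,7,8,9} 105  {2,3,4,5,7,8,9} 210  {2,4,5,6,7,8,9} 140  {3,4,5,6,7,8,9} 210
  8 to go: {0,1,2,5,6,7,8,9} 70  {0,2,3,4,5,7,8,9} 420  {0,2,4,5,6,7,8,9} 280  {1,2,4,5,6,7,8,9} 280  {1,3,4,5,6,7,8,9} 420  {2,3,4,5,6,7,8,9} 560
  if 0:d drops first: 1260 orders
  if 1:f drops first: 1260 orders
  if 3:c drops first: 630 orders
heap linearizations: 3150

3150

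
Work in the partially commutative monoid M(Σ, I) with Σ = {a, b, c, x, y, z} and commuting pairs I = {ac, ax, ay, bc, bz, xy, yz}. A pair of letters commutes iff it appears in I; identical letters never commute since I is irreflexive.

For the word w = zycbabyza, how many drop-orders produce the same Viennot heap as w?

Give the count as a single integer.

49

drop 0:z onto floor
drop 1:y onto floor
drop 2:c onto {0:z, 1:y}
drop 3:b onto {1:y}
drop 4:a onto {0:z, 3:b}
drop 5:b onto {4:a}
drop 6:y onto {2:c, 5:b}
drop 7:z onto {2:c, 4:a}
drop 8:a onto {5:b, 7:z}
ground layer = {0:z, 1:y}
drop-orders for the pieces not yet dropped (sum over which currently-grounded one goes next):
  1 to go: {6} 1  {8} 1
  2 to go: {6,8} 2  {7,8} 1
  3 to go: {5,6,8} 2  {6,7,8} 3
  4 to go: {2,6,7,8} 3  {5,6,7,8} 5
  5 to go: {2,5,6,7,8} 8  {4,5,6,7,8} 5
  6 to go: {2,4,5,6,7,8} 13  {3,4,5,6,7,8} 5
  7 to go: {0,2,4,5,6,7,8} 13  {2,3,4,5,6,7,8} 18
  if 0:z drops first: 18 orders
  if 1:y drops first: 31 orders
heap linearizations: 49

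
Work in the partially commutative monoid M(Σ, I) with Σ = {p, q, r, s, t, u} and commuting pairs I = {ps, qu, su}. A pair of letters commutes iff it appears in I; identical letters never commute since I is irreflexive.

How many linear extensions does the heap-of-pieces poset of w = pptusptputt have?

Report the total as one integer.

3

#0=p has no predecessor
#1=p depends on [0:p]
#2=t depends on [1:p]
#3=u depends on [2:t]
#4=s depends on [2:t]
#5=p depends on [3:u]
#6=t depends on [4:s, 5:p]
#7=p depends on [6:t]
#8=u depends on [7:p]
#9=t depends on [8:u]
#10=t depends on [9:t]
sources: [0:p]
N(rest) = Σ N(rest − s) over sources s of rest; N(one piece) = 1:
  size 1 → [10]=1
  size 2 → [9,10]=1
  size 3 → [8,9,10]=1
  size 4 → [7,8,9,10]=1
  size 5 → [6,7,8,9,10]=1
  size 6 → [4,6,7,8,9,10]=1  [5,6,7,8,9,10]=1
  size 7 → [3,5,6,7,8,9,10]=1  [4,5,6,7,8,9,10]=2
  size 8 → [3,4,5,6,7,8,9,10]=3
  size 9 → [2,3,4,5,6,7,8,9,10]=3
  first=0(p) contributes 3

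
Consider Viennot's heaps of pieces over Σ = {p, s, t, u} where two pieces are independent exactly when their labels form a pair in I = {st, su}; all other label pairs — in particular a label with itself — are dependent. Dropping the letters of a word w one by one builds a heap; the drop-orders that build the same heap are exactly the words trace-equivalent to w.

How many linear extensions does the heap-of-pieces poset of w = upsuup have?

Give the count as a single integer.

3

piece 0:u — minimal
piece 1:p rests on {0:u}
piece 2:s rests on {1:p}
piece 3:u rests on {1:p}
piece 4:u rests on {3:u}
piece 5:p rests on {2:s, 4:u}
minimal pieces: {0:u}
ways to finish when only these pieces remain (= sum over removing one remaining piece with nothing left below it):
  1 left: {5}→1
  2 left: {2,5}→1  {4,5}→1
  3 left: {2,4,5}→2  {3,4,5}→1
  4 left: {2,3,4,5}→3
  placing 0:u first → 3 extensions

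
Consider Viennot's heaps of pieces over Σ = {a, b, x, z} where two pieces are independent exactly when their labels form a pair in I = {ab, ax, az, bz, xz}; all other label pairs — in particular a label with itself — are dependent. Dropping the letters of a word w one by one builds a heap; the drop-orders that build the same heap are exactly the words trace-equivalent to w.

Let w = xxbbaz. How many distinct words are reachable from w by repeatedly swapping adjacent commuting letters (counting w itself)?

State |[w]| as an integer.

30

drop 0:x onto floor
drop 1:x onto {0:x}
drop 2:b onto {1:x}
drop 3:b onto {2:b}
drop 4:a onto floor
drop 5:z onto floor
ground layer = {0:x, 4:a, 5:z}
drop-orders for the pieces not yet dropped (sum over which currently-grounded one goes next):
  1 to go: {3} 1  {4} 1  {5} 1
  2 to go: {2,3} 1  {3,4} 2  {3,5} 2  {4,5} 2
  3 to go: {1,2,3} 1  {2,3,4} 3  {2,3,5} 3  {3,4,5} 6
  4 to go: {0,1,2,3} 1  {1,2,3,4} 4  {1,2,3,5} 4  {2,3,4,5} 12
  if 0:x drops first: 20 orders
  if 4:a drops first: 5 orders
  if 5:z drops first: 5 orders
heap linearizations: 30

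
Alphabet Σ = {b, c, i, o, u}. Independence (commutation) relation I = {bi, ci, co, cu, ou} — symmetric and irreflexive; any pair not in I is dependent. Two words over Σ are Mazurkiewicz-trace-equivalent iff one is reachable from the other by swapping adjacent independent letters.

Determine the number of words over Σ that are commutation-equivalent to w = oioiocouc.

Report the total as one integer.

108

piece 0:o — minimal
piece 1:i rests on {0:o}
piece 2:o rests on {1:i}
piece 3:i rests on {2:o}
piece 4:o rests on {3:i}
piece 5:c — minimal
piece 6:o rests on {4:o}
piece 7:u rests on {3:i}
piece 8:c rests on {5:c}
minimal pieces: {0:o, 5:c}
ways to finish when only these pieces remain (= sum over removing one remaining piece with nothing left below it):
  1 left: {6}→1  {7}→1  {8}→1
  2 left: {4,6}→1  {5,8}→1  {6,7}→2  {6,8}→2  {7,8}→2
  3 left: {4,6,7}→3  {4,6,8}→3  {5,6,8}→3  {5,7,8}→3  {6,7,8}→6
  4 left: {3,4,6,7}→3  {4,5,6,8}→6  {4,6,7,8}→12  {5,6,7,8}→12
  5 left: {2,3,4,6,7}→3  {3,4,6,7,8}→15  {4,5,6,7,8}→30
  6 left: {1,2,3,4,6,7}→3  {2,3,4,6,7,8}→18  {3,4,5,6,7,8}→45
  7 left: {0,1,2,3,4,6,7}→3  {1,2,3,4,6,7,8}→21  {2,3,4,5,6,7,8}→63
  placing 0:o first → 84 extensions
  placing 5:c first → 24 extensions
total linear extensions = 108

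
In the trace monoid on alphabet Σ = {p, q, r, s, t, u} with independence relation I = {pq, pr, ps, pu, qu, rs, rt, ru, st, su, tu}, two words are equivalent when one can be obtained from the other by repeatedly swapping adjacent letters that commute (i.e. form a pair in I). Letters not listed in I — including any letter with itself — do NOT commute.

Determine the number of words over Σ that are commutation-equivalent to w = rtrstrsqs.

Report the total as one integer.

210

piece 0:r — minimal
piece 1:t — minimal
piece 2:r rests on {0:r}
piece 3:s — minimal
piece 4:t rests on {1:t}
piece 5:r rests on {2:r}
piece 6:s rests on {3:s}
piece 7:q rests on {4:t, 5:r, 6:s}
piece 8:s rests on {7:q}
minimal pieces: {0:r, 1:t, 3:s}
ways to finish when only these pieces remain (= sum over removing one remaining piece with nothing left below it):
  1 left: {8}→1
  2 left: {7,8}→1
  3 left: {4,7,8}→1  {5,7,8}→1  {6,7,8}→1
  4 left: {1,4,7,8}→1  {2,5,7,8}→1  {3,6,7,8}→1  {4,5,7,8}→2  {4,6,7,8}→2  {5,6,7,8}→2
  5 left: {0,2,5,7,8}→1  {1,4,5,7,8}→3  {1,4,6,7,8}→3  {2,4,5,7,8}→3  {2,5,6,7,8}→3  {3,4,6,7,8}→3  {3,5,6,7,8}→3  {4,5,6,7,8}→6
  6 left: {0,2,4,5,7,8}→4  {0,2,5,6,7,8}→4  {1,2,4,5,7,8}→6  {1,3,4,6,7,8}→6  {1,4,5,6,7,8}→12  {2,3,5,6,7,8}→6  {2,4,5,6,7,8}→12  {3,4,5,6,7,8}→12
  7 left: {0,1,2,4,5,7,8}→10  {0,2,3,5,6,7,8}→10  {0,2,4,5,6,7,8}→20  {1,2,4,5,6,7,8}→30  {1,3,4,5,6,7,8}→30  {2,3,4,5,6,7,8}→30
  placing 0:r first → 90 extensions
  placing 1:t first → 60 extensions
  placing 3:s first → 60 extensions
total linear extensions = 210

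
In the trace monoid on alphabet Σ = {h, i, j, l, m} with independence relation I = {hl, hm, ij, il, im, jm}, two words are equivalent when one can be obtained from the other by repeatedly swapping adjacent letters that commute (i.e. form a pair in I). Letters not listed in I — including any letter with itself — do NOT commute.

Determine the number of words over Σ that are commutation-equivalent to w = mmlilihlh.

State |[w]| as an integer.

126

drop 0:m onto floor
drop 1:m onto {0:m}
drop 2:l onto {1:m}
drop 3:i onto floor
drop 4:l onto {2:l}
drop 5:i onto {3:i}
drop 6:h onto {5:i}
drop 7:l onto {4:l}
drop 8:h onto {6:h}
ground layer = {0:m, 3:i}
drop-orders for the pieces not yet dropped (sum over which currently-grounded one goes next):
  1 to go: {7} 1  {8} 1
  2 to go: {4,7} 1  {6,8} 1  {7,8} 2
  3 to go: {2,4,7} 1  {4,7,8} 3  {5,6,8} 1  {6,7,8} 3
  4 to go: {1,2,4,7} 1  {2,4,7,8} 4  {3,5,6,8} 1  {4,6,7,8} 6  {5,6,7,8} 4
  5 to go: {0,1,2,4,7} 1  {1,2,4,7,8} 5  {2,4,6,7,8} 10  {3,5,6,7,8} 5  {4,5,6,7,8} 10
  6 to go: {0,1,2,4,7,8} 6  {1,2,4,6,7,8} 15  {2,4,5,6,7,8} 20  {3,4,5,6,7,8} 15
  7 to go: {0,1,2,4,6,7,8} 21  {1,2,4,5,6,7,8} 35  {2,3,4,5,6,7,8} 35
  if 0:m drops first: 70 orders
  if 3:i drops first: 56 orders
heap linearizations: 126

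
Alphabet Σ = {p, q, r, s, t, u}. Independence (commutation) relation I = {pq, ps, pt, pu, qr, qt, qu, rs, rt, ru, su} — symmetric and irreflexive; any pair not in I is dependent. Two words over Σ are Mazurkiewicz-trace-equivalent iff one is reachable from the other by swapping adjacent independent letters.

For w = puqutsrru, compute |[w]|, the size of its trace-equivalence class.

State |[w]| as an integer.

756

drop 0:p onto floor
drop 1:u onto floor
drop 2:q onto floor
drop 3:u onto {1:u}
drop 4:t onto {3:u}
drop 5:s onto {2:q, 4:t}
drop 6:r onto {0:p}
drop 7:r onto {6:r}
drop 8:u onto {4:t}
ground layer = {0:p, 1:u, 2:q}
drop-orders for the pieces not yet dropped (sum over which currently-grounded one goes next):
  1 to go: {5} 1  {7} 1  {8} 1
  2 to go: {2,5} 1  {5,7} 2  {5,8} 2  {6,7} 1  {7,8} 2
  3 to go: {0,6,7} 1  {2,5,7} 3  {2,5,8} 3  {4,5,8} 2  {5,6,7} 3  {5,7,8} 6  {6,7,8} 3
  4 to go: {0,5,6,7} 4  {0,6,7,8} 4  {2,4,5,8} 5  {2,5,6,7} 6  {2,5,7,8} 12  {3,4,5,8} 2  {4,5,7,8} 8  {5,6,7,8} 12
  5 to go: {0,2,5,6,7} 10  {0,5,6,7,8} 20  {1,3,4,5,8} 2  {2,3,4,5,8} 7  {2,4,5,7,8} 25  {2,5,6,7,8} 30  {3,4,5,7,8} 10  {4,5,6,7,8} 20
  6 to go: {0,2,5,6,7,8} 60  {0,4,5,6,7,8} 40  {1,2,3,4,5,8} 9  {1,3,4,5,7,8} 12  {2,3,4,5,7,8} 42  {2,4,5,6,7,8} 75  {3,4,5,6,7,8} 30
  7 to go: {0,2,4,5,6,7,8} 175  {0,3,4,5,6,7,8} 70  {1,2,3,4,5,7,8} 63  {1,3,4,5,6,7,8} 42  {2,3,4,5,6,7,8} 147
  if 0:p drops first: 252 orders
  if 1:u drops first: 392 orders
  if 2:q drops first: 112 orders
heap linearizations: 756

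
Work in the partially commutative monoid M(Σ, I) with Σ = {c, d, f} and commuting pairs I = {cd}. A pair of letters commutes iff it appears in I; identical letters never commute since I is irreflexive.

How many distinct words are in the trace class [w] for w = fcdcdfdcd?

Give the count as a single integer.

18

drop 0:f onto floor
drop 1:c onto {0:f}
drop 2:d onto {0:f}
drop 3:c onto {1:c}
drop 4:d onto {2:d}
drop 5:f onto {3:c, 4:d}
drop 6:d onto {5:f}
drop 7:c onto {5:f}
drop 8:d onto {6:d}
ground layer = {0:f}
drop-orders for the pieces not yet dropped (sum over which currently-grounded one goes next):
  1 to go: {7} 1  {8} 1
  2 to go: {6,8} 1  {7,8} 2
  3 to go: {6,7,8} 3
  4 to go: {5,6,7,8} 3
  5 to go: {3,5,6,7,8} 3  {4,5,6,7,8} 3
  6 to go: {1,3,5,6,7,8} 3  {2,4,5,6,7,8} 3  {3,4,5,6,7,8} 6
  7 to go: {1,3,4,5,6,7,8} 9  {2,3,4,5,6,7,8} 9
  if 0:f drops first: 18 orders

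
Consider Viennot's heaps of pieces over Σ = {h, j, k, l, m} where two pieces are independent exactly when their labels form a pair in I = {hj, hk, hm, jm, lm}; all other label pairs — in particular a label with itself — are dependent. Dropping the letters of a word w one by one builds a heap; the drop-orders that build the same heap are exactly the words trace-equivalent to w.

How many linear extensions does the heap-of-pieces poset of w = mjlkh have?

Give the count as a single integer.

7

0(m) covers ∅
1(j) covers ∅
2(l) covers 1:j
3(k) covers 0:m, 2:l
4(h) covers 2:l
floor of heap: 0:m, 1:j
completions by unplaced set U, small U first (add the entries for U minus each lowest piece of U):
  |U|=1: {3}:1  {4}:1
  |U|=2: {0,3}:1  {3,4}:2
  |U|=3: {0,3,4}:3  {2,3,4}:2
  start at 0(m): 2
  start at 1(j): 5
sum over floor = 7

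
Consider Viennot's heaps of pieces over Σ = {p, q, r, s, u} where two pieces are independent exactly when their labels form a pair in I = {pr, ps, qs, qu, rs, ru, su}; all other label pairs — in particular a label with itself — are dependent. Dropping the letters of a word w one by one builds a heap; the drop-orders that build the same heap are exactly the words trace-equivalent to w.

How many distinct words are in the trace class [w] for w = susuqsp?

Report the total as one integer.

0(s) covers ∅
1(u) covers ∅
2(s) covers 0:s
3(u) covers 1:u
4(q) covers ∅
5(s) covers 2:s
6(p) covers 3:u, 4:q
floor of heap: 0:s, 1:u, 4:q
completions by unplaced set U, small U first (add the entries for U minus each lowest piece of U):
  |U|=1: {5}:1  {6}:1
  |U|=2: {2,5}:1  {3,6}:1  {4,6}:1  {5,6}:2
  |U|=3: {0,2,5}:1  {1,3,6}:1  {2,5,6}:3  {3,4,6}:2  {3,5,6}:3  {4,5,6}:3
  |U|=4: {0,2,5,6}:4  {1,3,4,6}:3  {1,3,5,6}:4  {2,3,5,6}:6  {2,4,5,6}:6  {3,4,5,6}:8
  |U|=5: {0,2,3,5,6}:10  {0,2,4,5,6}:10  {1,2,3,5,6}:10  {1,3,4,5,6}:15  {2,3,4,5,6}:20
  start at 0(s): 45
  start at 1(u): 40
  start at 4(q): 20
sum over floor = 105

105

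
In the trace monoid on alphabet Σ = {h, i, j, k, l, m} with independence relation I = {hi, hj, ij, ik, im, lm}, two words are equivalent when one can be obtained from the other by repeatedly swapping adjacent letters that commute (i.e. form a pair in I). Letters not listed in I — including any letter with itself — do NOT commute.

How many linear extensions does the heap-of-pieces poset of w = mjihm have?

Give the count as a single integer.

#0=m has no predecessor
#1=j depends on [0:m]
#2=i has no predecessor
#3=h depends on [0:m]
#4=m depends on [1:j, 3:h]
sources: [0:m, 2:i]
N(rest) = Σ N(rest − s) over sources s of rest; N(one piece) = 1:
  size 1 → [2]=1  [4]=1
  size 2 → [1,4]=1  [2,4]=2  [3,4]=1
  size 3 → [1,2,4]=3  [1,3,4]=2  [2,3,4]=3
  first=0(m) contributes 8
  first=2(i) contributes 2
|[w]| = 10

10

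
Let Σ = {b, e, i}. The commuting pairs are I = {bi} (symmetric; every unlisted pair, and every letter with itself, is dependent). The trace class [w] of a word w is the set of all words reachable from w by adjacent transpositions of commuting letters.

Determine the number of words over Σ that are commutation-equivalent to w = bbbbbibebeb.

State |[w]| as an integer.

7

drop 0:b onto floor
drop 1:b onto {0:b}
drop 2:b onto {1:b}
drop 3:b onto {2:b}
drop 4:b onto {3:b}
drop 5:i onto floor
drop 6:b onto {4:b}
drop 7:e onto {5:i, 6:b}
drop 8:b onto {7:e}
drop 9:e onto {8:b}
drop 10:b onto {9:e}
ground layer = {0:b, 5:i}
drop-orders for the pieces not yet dropped (sum over which currently-grounded one goes next):
  1 to go: {10} 1
  2 to go: {9,10} 1
  3 to go: {8,9,10} 1
  4 to go: {7,8,9,10} 1
  5 to go: {5,7,8,9,10} 1  {6,7,8,9,10} 1
  6 to go: {4,6,7,8,9,10} 1  {5,6,7,8,9,10} 2
  7 to go: {3,4,6,7,8,9,10} 1  {4,5,6,7,8,9,10} 3
  8 to go: {2,3,4,6,7,8,9,10} 1  {3,4,5,6,7,8,9,10} 4
  9 to go: {1,2,3,4,6,7,8,9,10} 1  {2,3,4,5,6,7,8,9,10} 5
  if 0:b drops first: 6 orders
  if 5:i drops first: 1 orders
heap linearizations: 7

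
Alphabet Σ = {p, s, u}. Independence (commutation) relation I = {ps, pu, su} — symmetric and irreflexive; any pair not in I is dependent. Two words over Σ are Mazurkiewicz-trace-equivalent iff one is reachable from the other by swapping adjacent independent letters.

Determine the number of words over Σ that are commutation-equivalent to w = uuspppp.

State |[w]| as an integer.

0(u) covers ∅
1(u) covers 0:u
2(s) covers ∅
3(p) covers ∅
4(p) covers 3:p
5(p) covers 4:p
6(p) covers 5:p
floor of heap: 0:u, 2:s, 3:p
completions by unplaced set U, small U first (add the entries for U minus each lowest piece of U):
  |U|=1: {1}:1  {2}:1  {6}:1
  |U|=2: {0,1}:1  {1,2}:2  {1,6}:2  {2,6}:2  {5,6}:1
  |U|=3: {0,1,2}:3  {0,1,6}:3  {1,2,6}:6  {1,5,6}:3  {2,5,6}:3  {4,5,6}:1
  |U|=4: {0,1,2,6}:12  {0,1,5,6}:6  {1,2,5,6}:12  {1,4,5,6}:4  {2,4,5,6}:4  {3,4,5,6}:1
  |U|=5: {0,1,2,5,6}:30  {0,1,4,5,6}:10  {1,2,4,5,6}:20  {1,3,4,5,6}:5  {2,3,4,5,6}:5
  start at 0(u): 30
  start at 2(s): 15
  start at 3(p): 60
sum over floor = 105

105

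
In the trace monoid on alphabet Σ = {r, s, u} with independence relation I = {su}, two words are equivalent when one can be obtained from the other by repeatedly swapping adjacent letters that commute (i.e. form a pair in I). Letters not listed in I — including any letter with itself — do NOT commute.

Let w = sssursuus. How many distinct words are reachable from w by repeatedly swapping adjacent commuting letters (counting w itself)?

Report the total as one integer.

24

#0=s has no predecessor
#1=s depends on [0:s]
#2=s depends on [1:s]
#3=u has no predecessor
#4=r depends on [2:s, 3:u]
#5=s depends on [4:r]
#6=u depends on [4:r]
#7=u depends on [6:u]
#8=s depends on [5:s]
sources: [0:s, 3:u]
N(rest) = Σ N(rest − s) over sources s of rest; N(one piece) = 1:
  size 1 → [7]=1  [8]=1
  size 2 → [5,8]=1  [6,7]=1  [7,8]=2
  size 3 → [5,7,8]=3  [6,7,8]=3
  size 4 → [5,6,7,8]=6
  size 5 → [4,5,6,7,8]=6
  size 6 → [2,4,5,6,7,8]=6  [3,4,5,6,7,8]=6
  size 7 → [1,2,4,5,6,7,8]=6  [2,3,4,5,6,7,8]=12
  first=0(s) contributes 18
  first=3(u) contributes 6
|[w]| = 24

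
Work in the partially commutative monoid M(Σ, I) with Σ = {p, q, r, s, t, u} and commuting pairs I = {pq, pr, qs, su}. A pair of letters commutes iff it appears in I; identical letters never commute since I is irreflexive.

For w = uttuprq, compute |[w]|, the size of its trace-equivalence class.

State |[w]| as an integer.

3

piece 0:u — minimal
piece 1:t rests on {0:u}
piece 2:t rests on {1:t}
piece 3:u rests on {2:t}
piece 4:p rests on {3:u}
piece 5:r rests on {3:u}
piece 6:q rests on {5:r}
minimal pieces: {0:u}
ways to finish when only these pieces remain (= sum over removing one remaining piece with nothing left below it):
  1 left: {4}→1  {6}→1
  2 left: {4,6}→2  {5,6}→1
  3 left: {4,5,6}→3
  4 left: {3,4,5,6}→3
  5 left: {2,3,4,5,6}→3
  placing 0:u first → 3 extensions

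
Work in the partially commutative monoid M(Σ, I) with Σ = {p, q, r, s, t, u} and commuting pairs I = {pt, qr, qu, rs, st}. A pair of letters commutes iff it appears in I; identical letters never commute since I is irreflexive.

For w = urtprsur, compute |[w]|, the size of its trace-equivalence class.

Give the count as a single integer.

5

0(u) covers ∅
1(r) covers 0:u
2(t) covers 1:r
3(p) covers 1:r
4(r) covers 2:t, 3:p
5(s) covers 3:p
6(u) covers 4:r, 5:s
7(r) covers 6:u
floor of heap: 0:u
completions by unplaced set U, small U first (add the entries for U minus each lowest piece of U):
  |U|=1: {7}:1
  |U|=2: {6,7}:1
  |U|=3: {4,6,7}:1  {5,6,7}:1
  |U|=4: {2,4,6,7}:1  {4,5,6,7}:2
  |U|=5: {2,4,5,6,7}:3  {3,4,5,6,7}:2
  |U|=6: {2,3,4,5,6,7}:5
  start at 0(u): 5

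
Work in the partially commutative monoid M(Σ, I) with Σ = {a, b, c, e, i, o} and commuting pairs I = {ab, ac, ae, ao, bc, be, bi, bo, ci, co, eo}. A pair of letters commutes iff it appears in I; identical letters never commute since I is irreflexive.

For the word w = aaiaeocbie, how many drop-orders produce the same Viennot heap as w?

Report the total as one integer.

piece 0:a — minimal
piece 1:a rests on {0:a}
piece 2:i rests on {1:a}
piece 3:a rests on {2:i}
piece 4:e rests on {2:i}
piece 5:o rests on {2:i}
piece 6:c rests on {4:e}
piece 7:b — minimal
piece 8:i rests on {3:a, 4:e, 5:o}
piece 9:e rests on {6:c, 8:i}
minimal pieces: {0:a, 7:b}
ways to finish when only these pieces remain (= sum over removing one remaining piece with nothing left below it):
  1 left: {7}→1  {9}→1
  2 left: {6,9}→1  {7,9}→2  {8,9}→1
  3 left: {3,8,9}→1  {5,8,9}→1  {6,7,9}→3  {6,8,9}→2  {7,8,9}→3
  4 left: {3,5,8,9}→2  {3,6,8,9}→3  {3,7,8,9}→4  {4,6,8,9}→2  {5,6,8,9}→3  {5,7,8,9}→4  {6,7,8,9}→8
  5 left: {3,4,6,8,9}→5  {3,5,6,8,9}→8  {3,5,7,8,9}→10  {3,6,7,8,9}→15  {4,5,6,8,9}→5  {4,6,7,8,9}→10  {5,6,7,8,9}→15
  6 left: {3,4,5,6,8,9}→18  {3,4,6,7,8,9}→30  {3,5,6,7,8,9}→48  {4,5,6,7,8,9}→30
  7 left: {2,3,4,5,6,8,9}→18  {3,4,5,6,7,8,9}→126
  8 left: {1,2,3,4,5,6,8,9}→18  {2,3,4,5,6,7,8,9}→144
  placing 0:a first → 162 extensions
  placing 7:b first → 18 extensions
total linear extensions = 180

180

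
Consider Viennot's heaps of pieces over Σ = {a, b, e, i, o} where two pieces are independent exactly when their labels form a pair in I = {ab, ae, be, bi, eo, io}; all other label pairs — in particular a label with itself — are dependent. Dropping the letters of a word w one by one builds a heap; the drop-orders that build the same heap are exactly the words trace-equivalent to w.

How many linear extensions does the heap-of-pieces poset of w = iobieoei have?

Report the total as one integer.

56

drop 0:i onto floor
drop 1:o onto floor
drop 2:b onto {1:o}
drop 3:i onto {0:i}
drop 4:e onto {3:i}
drop 5:o onto {2:b}
drop 6:e onto {4:e}
drop 7:i onto {6:e}
ground layer = {0:i, 1:o}
drop-orders for the pieces not yet dropped (sum over which currently-grounded one goes next):
  1 to go: {5} 1  {7} 1
  2 to go: {2,5} 1  {5,7} 2  {6,7} 1
  3 to go: {1,2,5} 1  {2,5,7} 3  {4,6,7} 1  {5,6,7} 3
  4 to go: {1,2,5,7} 4  {2,5,6,7} 6  {3,4,6,7} 1  {4,5,6,7} 4
  5 to go: {0,3,4,6,7} 1  {1,2,5,6,7} 10  {2,4,5,6,7} 10  {3,4,5,6,7} 5
  6 to go: {0,3,4,5,6,7} 6  {1,2,4,5,6,7} 20  {2,3,4,5,6,7} 15
  if 0:i drops first: 35 orders
  if 1:o drops first: 21 orders
heap linearizations: 56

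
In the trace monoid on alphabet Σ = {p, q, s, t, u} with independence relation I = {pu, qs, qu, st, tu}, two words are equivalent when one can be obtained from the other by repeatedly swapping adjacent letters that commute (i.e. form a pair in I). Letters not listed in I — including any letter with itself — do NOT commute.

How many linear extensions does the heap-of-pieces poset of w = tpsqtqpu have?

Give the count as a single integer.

piece 0:t — minimal
piece 1:p rests on {0:t}
piece 2:s rests on {1:p}
piece 3:q rests on {1:p}
piece 4:t rests on {3:q}
piece 5:q rests on {4:t}
piece 6:p rests on {2:s, 5:q}
piece 7:u rests on {2:s}
minimal pieces: {0:t}
ways to finish when only these pieces remain (= sum over removing one remaining piece with nothing left below it):
  1 left: {6}→1  {7}→1
  2 left: {5,6}→1  {6,7}→2
  3 left: {2,6,7}→2  {4,5,6}→1  {5,6,7}→3
  4 left: {2,5,6,7}→5  {3,4,5,6}→1  {4,5,6,7}→4
  5 left: {2,4,5,6,7}→9  {3,4,5,6,7}→5
  6 left: {2,3,4,5,6,7}→14
  placing 0:t first → 14 extensions

14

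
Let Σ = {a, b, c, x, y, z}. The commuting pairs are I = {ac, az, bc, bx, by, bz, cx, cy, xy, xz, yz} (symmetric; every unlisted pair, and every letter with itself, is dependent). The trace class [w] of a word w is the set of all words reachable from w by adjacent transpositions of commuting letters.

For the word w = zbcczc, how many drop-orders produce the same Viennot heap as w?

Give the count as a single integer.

#0=z has no predecessor
#1=b has no predecessor
#2=c depends on [0:z]
#3=c depends on [2:c]
#4=z depends on [3:c]
#5=c depends on [4:z]
sources: [0:z, 1:b]
N(rest) = Σ N(rest − s) over sources s of rest; N(one piece) = 1:
  size 1 → [1]=1  [5]=1
  size 2 → [1,5]=2  [4,5]=1
  size 3 → [1,4,5]=3  [3,4,5]=1
  size 4 → [1,3,4,5]=4  [2,3,4,5]=1
  first=0(z) contributes 5
  first=1(b) contributes 1
|[w]| = 6

6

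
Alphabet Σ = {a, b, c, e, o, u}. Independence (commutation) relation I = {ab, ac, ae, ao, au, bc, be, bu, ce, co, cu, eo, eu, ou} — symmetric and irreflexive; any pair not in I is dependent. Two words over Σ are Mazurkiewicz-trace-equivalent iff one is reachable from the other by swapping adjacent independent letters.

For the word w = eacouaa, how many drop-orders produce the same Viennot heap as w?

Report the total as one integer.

840

drop 0:e onto floor
drop 1:a onto floor
drop 2:c onto floor
drop 3:o onto floor
drop 4:u onto floor
drop 5:a onto {1:a}
drop 6:a onto {5:a}
ground layer = {0:e, 1:a, 2:c, 3:o, 4:u}
drop-orders for the pieces not yet dropped (sum over which currently-grounded one goes next):
  1 to go: {0} 1  {2} 1  {3} 1  {4} 1  {6} 1
  2 to go: {0,2} 2  {0,3} 2  {0,4} 2  {0,6} 2  {2,3} 2  {2,4} 2  {2,6} 2  {3,4} 2  {3,6} 2  {4,6} 2  {5,6} 1
  3 to go: {0,2,3} 6  {0,2,4} 6  {0,2,6} 6  {0,3,4} 6  {0,3,6} 6  {0,4,6} 6  {0,5,6} 3  {1,5,6} 1  {2,3,4} 6  {2,3,6} 6  {2,4,6} 6  {2,5,6} 3  {3,4,6} 6  {3,5,6} 3  {4,5,6} 3
  4 to go: {0,1,5,6} 4  {0,2,3,4} 24  {0,2,3,6} 24  {0,2,4,6} 24  {0,2,5,6} 12  {0,3,4,6} 24  {0,3,5,6} 12  {0,4,5,6} 12  {1,2,5,6} 4  {1,3,5,6} 4  {1,4,5,6} 4  {2,3,4,6} 24  {2,3,5,6} 12  {2,4,5,6} 12  {3,4,5,6} 12
  5 to go: {0,1,2,5,6} 20  {0,1,3,5,6} 20  {0,1,4,5,6} 20  {0,2,3,4,6} 120  {0,2,3,5,6} 60  {0,2,4,5,6} 60  {0,3,4,5,6} 60  {1,2,3,5,6} 20  {1,2,4,5,6} 20  {1,3,4,5,6} 20  {2,3,4,5,6} 60
  if 0:e drops first: 120 orders
  if 1:a drops first: 360 orders
  if 2:c drops first: 120 orders
  if 3:o drops first: 120 orders
  if 4:u drops first: 120 orders
heap linearizations: 840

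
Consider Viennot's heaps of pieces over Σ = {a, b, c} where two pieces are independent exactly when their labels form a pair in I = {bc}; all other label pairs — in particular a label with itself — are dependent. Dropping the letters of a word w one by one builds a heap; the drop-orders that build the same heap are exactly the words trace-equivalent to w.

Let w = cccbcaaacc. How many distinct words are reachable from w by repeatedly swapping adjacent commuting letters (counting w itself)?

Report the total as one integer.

#0=c has no predecessor
#1=c depends on [0:c]
#2=c depends on [1:c]
#3=b has no predecessor
#4=c depends on [2:c]
#5=a depends on [3:b, 4:c]
#6=a depends on [5:a]
#7=a depends on [6:a]
#8=c depends on [7:a]
#9=c depends on [8:c]
sources: [0:c, 3:b]
N(rest) = Σ N(rest − s) over sources s of rest; N(one piece) = 1:
  size 1 → [9]=1
  size 2 → [8,9]=1
  size 3 → [7,8,9]=1
  size 4 → [6,7,8,9]=1
  size 5 → [5,6,7,8,9]=1
  size 6 → [3,5,6,7,8,9]=1  [4,5,6,7,8,9]=1
  size 7 → [2,4,5,6,7,8,9]=1  [3,4,5,6,7,8,9]=2
  size 8 → [1,2,4,5,6,7,8,9]=1  [2,3,4,5,6,7,8,9]=3
  first=0(c) contributes 4
  first=3(b) contributes 1
|[w]| = 5

5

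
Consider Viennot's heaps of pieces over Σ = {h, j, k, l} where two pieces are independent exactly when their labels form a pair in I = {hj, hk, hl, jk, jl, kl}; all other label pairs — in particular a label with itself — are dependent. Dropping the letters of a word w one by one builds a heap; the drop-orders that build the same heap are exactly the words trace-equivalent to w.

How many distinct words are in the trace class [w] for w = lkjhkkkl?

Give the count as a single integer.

840

drop 0:l onto floor
drop 1:k onto floor
drop 2:j onto floor
drop 3:h onto floor
drop 4:k onto {1:k}
drop 5:k onto {4:k}
drop 6:k onto {5:k}
drop 7:l onto {0:l}
ground layer = {0:l, 1:k, 2:j, 3:h}
drop-orders for the pieces not yet dropped (sum over which currently-grounded one goes next):
  1 to go: {2} 1  {3} 1  {6} 1  {7} 1
  2 to go: {0,7} 1  {2,3} 2  {2,6} 2  {2,7} 2  {3,6} 2  {3,7} 2  {5,6} 1  {6,7} 2
  3 to go: {0,2,7} 3  {0,3,7} 3  {0,6,7} 3  {2,3,6} 6  {2,3,7} 6  {2,5,6} 3  {2,6,7} 6  {3,5,6} 3  {3,6,7} 6  {4,5,6} 1  {5,6,7} 3
  4 to go: {0,2,3,7} 12  {0,2,6,7} 12  {0,3,6,7} 12  {0,5,6,7} 6  {1,4,5,6} 1  {2,3,5,6} 12  {2,3,6,7} 24  {2,4,5,6} 4  {2,5,6,7} 12  {3,4,5,6} 4  {3,5,6,7} 12  {4,5,6,7} 4
  5 to go: {0,2,3,6,7} 60  {0,2,5,6,7} 30  {0,3,5,6,7} 30  {0,4,5,6,7} 10  {1,2,4,5,6} 5  {1,3,4,5,6} 5  {1,4,5,6,7} 5  {2,3,4,5,6} 20  {2,3,5,6,7} 60  {2,4,5,6,7} 20  {3,4,5,6,7} 20
  6 to go: {0,1,4,5,6,7} 15  {0,2,3,5,6,7} 180  {0,2,4,5,6,7} 60  {0,3,4,5,6,7} 60  {1,2,3,4,5,6} 30  {1,2,4,5,6,7} 30  {1,3,4,5,6,7} 30  {2,3,4,5,6,7} 120
  if 0:l drops first: 210 orders
  if 1:k drops first: 420 orders
  if 2:j drops first: 105 orders
  if 3:h drops first: 105 orders
heap linearizations: 840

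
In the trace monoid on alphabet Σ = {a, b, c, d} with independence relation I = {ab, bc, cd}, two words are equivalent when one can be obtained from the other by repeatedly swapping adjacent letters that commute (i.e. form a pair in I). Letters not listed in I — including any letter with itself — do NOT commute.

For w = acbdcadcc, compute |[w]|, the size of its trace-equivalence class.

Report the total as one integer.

#0=a has no predecessor
#1=c depends on [0:a]
#2=b has no predecessor
#3=d depends on [0:a, 2:b]
#4=c depends on [1:c]
#5=a depends on [3:d, 4:c]
#6=d depends on [5:a]
#7=c depends on [5:a]
#8=c depends on [7:c]
sources: [0:a, 2:b]
N(rest) = Σ N(rest − s) over sources s of rest; N(one piece) = 1:
  size 1 → [6]=1  [8]=1
  size 2 → [6,8]=2  [7,8]=1
  size 3 → [6,7,8]=3
  size 4 → [5,6,7,8]=3
  size 5 → [3,5,6,7,8]=3  [4,5,6,7,8]=3
  size 6 → [1,4,5,6,7,8]=3  [2,3,5,6,7,8]=3  [3,4,5,6,7,8]=6
  size 7 → [1,3,4,5,6,7,8]=9  [2,3,4,5,6,7,8]=9
  first=0(a) contributes 18
  first=2(b) contributes 9
|[w]| = 27

27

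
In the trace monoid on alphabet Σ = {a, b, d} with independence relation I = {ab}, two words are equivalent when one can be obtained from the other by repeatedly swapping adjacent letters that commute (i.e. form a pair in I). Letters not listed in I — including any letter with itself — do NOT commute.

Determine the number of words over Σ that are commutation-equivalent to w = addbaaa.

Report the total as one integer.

0(a) covers ∅
1(d) covers 0:a
2(d) covers 1:d
3(b) covers 2:d
4(a) covers 2:d
5(a) covers 4:a
6(a) covers 5:a
floor of heap: 0:a
completions by unplaced set U, small U first (add the entries for U minus each lowest piece of U):
  |U|=1: {3}:1  {6}:1
  |U|=2: {3,6}:2  {5,6}:1
  |U|=3: {3,5,6}:3  {4,5,6}:1
  |U|=4: {3,4,5,6}:4
  |U|=5: {2,3,4,5,6}:4
  start at 0(a): 4

4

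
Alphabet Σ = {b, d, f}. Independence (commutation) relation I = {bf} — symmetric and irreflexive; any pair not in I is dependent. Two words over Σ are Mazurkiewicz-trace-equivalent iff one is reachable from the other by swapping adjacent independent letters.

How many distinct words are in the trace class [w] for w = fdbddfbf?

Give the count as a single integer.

0(f) covers ∅
1(d) covers 0:f
2(b) covers 1:d
3(d) covers 2:b
4(d) covers 3:d
5(f) covers 4:d
6(b) covers 4:d
7(f) covers 5:f
floor of heap: 0:f
completions by unplaced set U, small U first (add the entries for U minus each lowest piece of U):
  |U|=1: {6}:1  {7}:1
  |U|=2: {5,7}:1  {6,7}:2
  |U|=3: {5,6,7}:3
  |U|=4: {4,5,6,7}:3
  |U|=5: {3,4,5,6,7}:3
  |U|=6: {2,3,4,5,6,7}:3
  start at 0(f): 3

3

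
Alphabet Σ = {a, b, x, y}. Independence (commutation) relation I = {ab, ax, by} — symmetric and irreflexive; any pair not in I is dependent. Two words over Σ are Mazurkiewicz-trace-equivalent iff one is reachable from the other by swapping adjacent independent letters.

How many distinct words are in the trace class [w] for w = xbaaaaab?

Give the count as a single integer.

drop 0:x onto floor
drop 1:b onto {0:x}
drop 2:a onto floor
drop 3:a onto {2:a}
drop 4:a onto {3:a}
drop 5:a onto {4:a}
drop 6:a onto {5:a}
drop 7:b onto {1:b}
ground layer = {0:x, 2:a}
drop-orders for the pieces not yet dropped (sum over which currently-grounded one goes next):
  1 to go: {6} 1  {7} 1
  2 to go: {1,7} 1  {5,6} 1  {6,7} 2
  3 to go: {0,1,7} 1  {1,6,7} 3  {4,5,6} 1  {5,6,7} 3
  4 to go: {0,1,6,7} 4  {1,5,6,7} 6  {3,4,5,6} 1  {4,5,6,7} 4
  5 to go: {0,1,5,6,7} 10  {1,4,5,6,7} 10  {2,3,4,5,6} 1  {3,4,5,6,7} 5
  6 to go: {0,1,4,5,6,7} 20  {1,3,4,5,6,7} 15  {2,3,4,5,6,7} 6
  if 0:x drops first: 21 orders
  if 2:a drops first: 35 orders
heap linearizations: 56

56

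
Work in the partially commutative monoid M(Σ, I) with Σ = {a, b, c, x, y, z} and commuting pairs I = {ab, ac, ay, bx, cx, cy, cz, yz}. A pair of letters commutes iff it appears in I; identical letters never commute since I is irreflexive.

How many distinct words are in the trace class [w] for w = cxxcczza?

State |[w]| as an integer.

0(c) covers ∅
1(x) covers ∅
2(x) covers 1:x
3(c) covers 0:c
4(c) covers 3:c
5(z) covers 2:x
6(z) covers 5:z
7(a) covers 6:z
floor of heap: 0:c, 1:x
completions by unplaced set U, small U first (add the entries for U minus each lowest piece of U):
  |U|=1: {4}:1  {7}:1
  |U|=2: {3,4}:1  {4,7}:2  {6,7}:1
  |U|=3: {0,3,4}:1  {3,4,7}:3  {4,6,7}:3  {5,6,7}:1
  |U|=4: {0,3,4,7}:4  {2,5,6,7}:1  {3,4,6,7}:6  {4,5,6,7}:4
  |U|=5: {0,3,4,6,7}:10  {1,2,5,6,7}:1  {2,4,5,6,7}:5  {3,4,5,6,7}:10
  |U|=6: {0,3,4,5,6,7}:20  {1,2,4,5,6,7}:6  {2,3,4,5,6,7}:15
  start at 0(c): 21
  start at 1(x): 35
sum over floor = 56

56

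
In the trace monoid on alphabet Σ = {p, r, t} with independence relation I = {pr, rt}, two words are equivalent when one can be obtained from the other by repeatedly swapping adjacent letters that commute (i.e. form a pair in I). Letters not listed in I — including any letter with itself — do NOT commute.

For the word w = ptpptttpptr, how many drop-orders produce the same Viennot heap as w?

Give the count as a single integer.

piece 0:p — minimal
piece 1:t rests on {0:p}
piece 2:p rests on {1:t}
piece 3:p rests on {2:p}
piece 4:t rests on {3:p}
piece 5:t rests on {4:t}
piece 6:t rests on {5:t}
piece 7:p rests on {6:t}
piece 8:p rests on {7:p}
piece 9:t rests on {8:p}
piece 10:r — minimal
minimal pieces: {0:p, 10:r}
ways to finish when only these pieces remain (= sum over removing one remaining piece with nothing left below it):
  1 left: {9}→1  {10}→1
  2 left: {8,9}→1  {9,10}→2
  3 left: {7,8,9}→1  {8,9,10}→3
  4 left: {6,7,8,9}→1  {7,8,9,10}→4
  5 left: {5,6,7,8,9}→1  {6,7,8,9,10}→5
  6 left: {4,5,6,7,8,9}→1  {5,6,7,8,9,10}→6
  7 left: {3,4,5,6,7,8,9}→1  {4,5,6,7,8,9,10}→7
  8 left: {2,3,4,5,6,7,8,9}→1  {3,4,5,6,7,8,9,10}→8
  9 left: {1,2,3,4,5,6,7,8,9}→1  {2,3,4,5,6,7,8,9,10}→9
  placing 0:p first → 10 extensions
  placing 10:r first → 1 extensions
total linear extensions = 11

11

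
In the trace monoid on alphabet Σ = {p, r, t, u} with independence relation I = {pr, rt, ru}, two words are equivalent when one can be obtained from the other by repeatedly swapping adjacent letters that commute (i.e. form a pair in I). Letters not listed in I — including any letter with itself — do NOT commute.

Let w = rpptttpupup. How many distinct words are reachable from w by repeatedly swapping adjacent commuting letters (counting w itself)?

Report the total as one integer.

0(r) covers ∅
1(p) covers ∅
2(p) covers 1:p
3(t) covers 2:p
4(t) covers 3:t
5(t) covers 4:t
6(p) covers 5:t
7(u) covers 6:p
8(p) covers 7:u
9(u) covers 8:p
10(p) covers 9:u
floor of heap: 0:r, 1:p
completions by unplaced set U, small U first (add the entries for U minus each lowest piece of U):
  |U|=1: {0}:1  {10}:1
  |U|=2: {0,10}:2  {9,10}:1
  |U|=3: {0,9,10}:3  {8,9,10}:1
  |U|=4: {0,8,9,10}:4  {7,8,9,10}:1
  |U|=5: {0,7,8,9,10}:5  {6,7,8,9,10}:1
  |U|=6: {0,6,7,8,9,10}:6  {5,6,7,8,9,10}:1
  |U|=7: {0,5,6,7,8,9,10}:7  {4,5,6,7,8,9,10}:1
  |U|=8: {0,4,5,6,7,8,9,10}:8  {3,4,5,6,7,8,9,10}:1
  |U|=9: {0,3,4,5,6,7,8,9,10}:9  {2,3,4,5,6,7,8,9,10}:1
  start at 0(r): 1
  start at 1(p): 10
sum over floor = 11

11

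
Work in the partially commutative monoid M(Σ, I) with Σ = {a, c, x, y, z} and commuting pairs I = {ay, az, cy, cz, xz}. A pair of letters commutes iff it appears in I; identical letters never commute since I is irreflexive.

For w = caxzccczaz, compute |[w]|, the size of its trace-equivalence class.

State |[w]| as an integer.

120

#0=c has no predecessor
#1=a depends on [0:c]
#2=x depends on [1:a]
#3=z has no predecessor
#4=c depends on [2:x]
#5=c depends on [4:c]
#6=c depends on [5:c]
#7=z depends on [3:z]
#8=a depends on [6:c]
#9=z depends on [7:z]
sources: [0:c, 3:z]
N(rest) = Σ N(rest − s) over sources s of rest; N(one piece) = 1:
  size 1 → [8]=1  [9]=1
  size 2 → [6,8]=1  [7,9]=1  [8,9]=2
  size 3 → [3,7,9]=1  [5,6,8]=1  [6,8,9]=3  [7,8,9]=3
  size 4 → [3,7,8,9]=4  [4,5,6,8]=1  [5,6,8,9]=4  [6,7,8,9]=6
  size 5 → [2,4,5,6,8]=1  [3,6,7,8,9]=10  [4,5,6,8,9]=5  [5,6,7,8,9]=10
  size 6 → [1,2,4,5,6,8]=1  [2,4,5,6,8,9]=6  [3,5,6,7,8,9]=20  [4,5,6,7,8,9]=15
  size 7 → [0,1,2,4,5,6,8]=1  [1,2,4,5,6,8,9]=7  [2,4,5,6,7,8,9]=21  [3,4,5,6,7,8,9]=35
  size 8 → [0,1,2,4,5,6,8,9]=8  [1,2,4,5,6,7,8,9]=28  [2,3,4,5,6,7,8,9]=56
  first=0(c) contributes 84
  first=3(z) contributes 36
|[w]| = 120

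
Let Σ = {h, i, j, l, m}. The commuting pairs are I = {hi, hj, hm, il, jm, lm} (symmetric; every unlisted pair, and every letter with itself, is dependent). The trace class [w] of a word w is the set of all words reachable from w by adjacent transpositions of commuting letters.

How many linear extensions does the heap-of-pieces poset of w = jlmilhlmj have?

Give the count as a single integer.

70

piece 0:j — minimal
piece 1:l rests on {0:j}
piece 2:m — minimal
piece 3:i rests on {0:j, 2:m}
piece 4:l rests on {1:l}
piece 5:h rests on {4:l}
piece 6:l rests on {5:h}
piece 7:m rests on {3:i}
piece 8:j rests on {3:i, 6:l}
minimal pieces: {0:j, 2:m}
ways to finish when only these pieces remain (= sum over removing one remaining piece with nothing left below it):
  1 left: {7}→1  {8}→1
  2 left: {6,8}→1  {7,8}→2
  3 left: {3,7,8}→2  {5,6,8}→1  {6,7,8}→3
  4 left: {2,3,7,8}→2  {3,6,7,8}→5  {4,5,6,8}→1  {5,6,7,8}→4
  5 left: {1,4,5,6,8}→1  {2,3,6,7,8}→7  {3,5,6,7,8}→9  {4,5,6,7,8}→5
  6 left: {1,4,5,6,7,8}→6  {2,3,5,6,7,8}→16  {3,4,5,6,7,8}→14
  7 left: {1,3,4,5,6,7,8}→20  {2,3,4,5,6,7,8}→30
  placing 0:j first → 50 extensions
  placing 2:m first → 20 extensions
total linear extensions = 70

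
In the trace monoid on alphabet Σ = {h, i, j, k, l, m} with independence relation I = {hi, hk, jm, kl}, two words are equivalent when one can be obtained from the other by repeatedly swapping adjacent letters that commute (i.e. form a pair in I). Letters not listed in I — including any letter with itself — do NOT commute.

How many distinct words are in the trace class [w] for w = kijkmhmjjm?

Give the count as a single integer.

6

#0=k has no predecessor
#1=i depends on [0:k]
#2=j depends on [1:i]
#3=k depends on [2:j]
#4=m depends on [3:k]
#5=h depends on [4:m]
#6=m depends on [5:h]
#7=j depends on [5:h]
#8=j depends on [7:j]
#9=m depends on [6:m]
sources: [0:k]
N(rest) = Σ N(rest − s) over sources s of rest; N(one piece) = 1:
  size 1 → [8]=1  [9]=1
  size 2 → [6,9]=1  [7,8]=1  [8,9]=2
  size 3 → [6,8,9]=3  [7,8,9]=3
  size 4 → [6,7,8,9]=6
  size 5 → [5,6,7,8,9]=6
  size 6 → [4,5,6,7,8,9]=6
  size 7 → [3,4,5,6,7,8,9]=6
  size 8 → [2,3,4,5,6,7,8,9]=6
  first=0(k) contributes 6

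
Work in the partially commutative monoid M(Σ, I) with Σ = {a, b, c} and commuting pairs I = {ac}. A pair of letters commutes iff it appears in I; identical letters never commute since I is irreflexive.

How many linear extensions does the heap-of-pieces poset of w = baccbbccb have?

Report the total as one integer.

piece 0:b — minimal
piece 1:a rests on {0:b}
piece 2:c rests on {0:b}
piece 3:c rests on {2:c}
piece 4:b rests on {1:a, 3:c}
piece 5:b rests on {4:b}
piece 6:c rests on {5:b}
piece 7:c rests on {6:c}
piece 8:b rests on {7:c}
minimal pieces: {0:b}
ways to finish when only these pieces remain (= sum over removing one remaining piece with nothing left below it):
  1 left: {8}→1
  2 left: {7,8}→1
  3 left: {6,7,8}→1
  4 left: {5,6,7,8}→1
  5 left: {4,5,6,7,8}→1
  6 left: {1,4,5,6,7,8}→1  {3,4,5,6,7,8}→1
  7 left: {1,3,4,5,6,7,8}→2  {2,3,4,5,6,7,8}→1
  placing 0:b first → 3 extensions

3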